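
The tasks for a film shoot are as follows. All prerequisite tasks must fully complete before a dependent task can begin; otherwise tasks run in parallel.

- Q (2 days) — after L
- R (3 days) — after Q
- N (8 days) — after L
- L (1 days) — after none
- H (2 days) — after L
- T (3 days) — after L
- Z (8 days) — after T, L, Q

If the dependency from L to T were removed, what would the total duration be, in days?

With the dependency in place, L→T→Z = 1+3+8 = 12 sets the finish at 12 days.
Without L→T, T's earliest start moves from 1 to 0.
After: L→Q→Z = 1+2+8 = 11 → 11 days.

11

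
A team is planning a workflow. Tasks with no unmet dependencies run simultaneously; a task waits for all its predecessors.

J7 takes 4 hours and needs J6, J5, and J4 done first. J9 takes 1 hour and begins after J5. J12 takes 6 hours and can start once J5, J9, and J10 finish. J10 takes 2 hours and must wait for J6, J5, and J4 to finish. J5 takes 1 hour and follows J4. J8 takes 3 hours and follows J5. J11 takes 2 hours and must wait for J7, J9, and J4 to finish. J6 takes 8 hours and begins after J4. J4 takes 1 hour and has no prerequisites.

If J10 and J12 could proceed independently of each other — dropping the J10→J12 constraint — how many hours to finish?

15

Before: longest chain J4→J6→J10→J12 = 1+8+2+6 = 17, finish 17.
Without J10→J12, J12's earliest start moves from 11 to 3.
New critical path: J4→J6→J7→J11 = 1+8+4+2 = 15 ⇒ 15 hours.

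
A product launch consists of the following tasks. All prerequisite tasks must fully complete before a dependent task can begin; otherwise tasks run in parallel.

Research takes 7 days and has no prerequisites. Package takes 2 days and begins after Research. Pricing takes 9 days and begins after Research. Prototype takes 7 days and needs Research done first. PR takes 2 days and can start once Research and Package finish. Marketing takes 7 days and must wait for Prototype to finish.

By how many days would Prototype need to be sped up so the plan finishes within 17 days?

4

Current finish: 21 days; target: 17.
Prototype is on every critical path, so each day cut from Prototype cuts the finish by one (this holds down to a finish of 16).
Need 21 − 17 = 4 days off Prototype → Prototype becomes 3 days, finish becomes 17.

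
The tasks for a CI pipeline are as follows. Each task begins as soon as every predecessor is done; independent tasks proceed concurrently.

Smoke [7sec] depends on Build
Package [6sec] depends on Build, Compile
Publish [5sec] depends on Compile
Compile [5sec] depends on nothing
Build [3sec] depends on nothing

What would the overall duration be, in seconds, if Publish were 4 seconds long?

Critical path before the change: Compile→Package = 5+6 = 11 giving 11 seconds.
Publish is off the critical path — its longest chain is 10 seconds, giving 1 of slack.
The critical path is still Compile→Package; finish is now 11 seconds.

11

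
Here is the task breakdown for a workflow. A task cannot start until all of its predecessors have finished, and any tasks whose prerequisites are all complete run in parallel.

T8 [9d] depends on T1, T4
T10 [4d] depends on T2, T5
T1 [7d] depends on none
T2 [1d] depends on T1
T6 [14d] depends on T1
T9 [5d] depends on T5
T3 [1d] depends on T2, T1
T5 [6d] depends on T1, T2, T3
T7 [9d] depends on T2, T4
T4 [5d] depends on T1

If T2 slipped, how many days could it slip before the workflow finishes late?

The longest chain is T1→T4→T7 = 7+5+9 = 21; overall finish 21 days.
The longest chain containing T2 totals 20 days.
So T2 can slip 9 − 8 = 1 day.

1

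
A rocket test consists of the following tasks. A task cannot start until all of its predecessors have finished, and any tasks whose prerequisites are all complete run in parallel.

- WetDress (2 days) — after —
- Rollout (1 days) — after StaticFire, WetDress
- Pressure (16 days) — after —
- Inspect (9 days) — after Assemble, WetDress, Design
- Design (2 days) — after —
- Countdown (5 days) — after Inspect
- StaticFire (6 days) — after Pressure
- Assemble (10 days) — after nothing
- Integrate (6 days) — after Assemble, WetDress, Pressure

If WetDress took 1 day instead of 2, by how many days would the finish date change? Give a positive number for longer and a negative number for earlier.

0

Critical path before the change: Assemble→Inspect→Countdown = 10+9+5 = 24 giving 24 days.
WetDress is off the critical path — its longest chain is 16 days, giving 8 of slack.
No other chain overtakes it, so the finish is 24 days.
Change in finish: 24 − 24 = +0 days.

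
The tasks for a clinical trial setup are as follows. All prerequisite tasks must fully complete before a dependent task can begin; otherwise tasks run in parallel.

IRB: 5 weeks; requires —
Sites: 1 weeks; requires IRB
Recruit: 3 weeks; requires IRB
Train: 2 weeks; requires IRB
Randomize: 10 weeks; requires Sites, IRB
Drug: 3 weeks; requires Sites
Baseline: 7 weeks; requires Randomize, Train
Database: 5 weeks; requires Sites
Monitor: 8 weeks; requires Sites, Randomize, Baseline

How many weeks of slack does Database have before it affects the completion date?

IRB→Sites→Randomize→Baseline→Monitor = 5+1+10+7+8 = 31 sets the makespan at 31 weeks.
Longest path through Database: 11 weeks (earliest finish 11, latest finish 31).
So Database can slip 31 − 11 = 20 weeks.

20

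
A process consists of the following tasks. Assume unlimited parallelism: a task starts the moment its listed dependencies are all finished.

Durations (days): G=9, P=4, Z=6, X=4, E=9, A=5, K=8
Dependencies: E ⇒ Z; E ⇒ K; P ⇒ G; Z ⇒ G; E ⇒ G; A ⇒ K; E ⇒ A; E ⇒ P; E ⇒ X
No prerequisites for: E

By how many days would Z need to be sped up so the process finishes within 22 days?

2

Current finish: 24 days; target: 22.
Z is on every critical path, so each day cut from Z cuts the finish by one (this holds down to a finish of 22).
Need 24 − 22 = 2 days off Z → Z becomes 4 days, finish becomes 22.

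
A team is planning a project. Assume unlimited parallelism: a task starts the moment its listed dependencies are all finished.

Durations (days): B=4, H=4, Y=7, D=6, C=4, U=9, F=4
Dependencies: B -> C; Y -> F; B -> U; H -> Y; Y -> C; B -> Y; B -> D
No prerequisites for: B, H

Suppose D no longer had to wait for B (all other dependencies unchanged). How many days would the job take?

15

Original critical path: B→Y→C = 4+7+4 = 15 ⇒ 15 days.
Without B→D, D's earliest start moves from 4 to 0.
After: B→Y→C = 4+7+4 = 15 → 15 days.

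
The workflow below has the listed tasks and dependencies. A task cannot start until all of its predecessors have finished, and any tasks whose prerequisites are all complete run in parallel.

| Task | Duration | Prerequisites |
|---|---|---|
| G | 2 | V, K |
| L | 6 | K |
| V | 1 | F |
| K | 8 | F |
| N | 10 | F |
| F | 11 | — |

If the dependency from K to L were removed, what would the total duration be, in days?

Before: longest chain F→K→L = 11+8+6 = 25, finish 25.
Without K→L, L's earliest start moves from 19 to 0.
The longest chain is now F→N = 11+10 = 21, so the workflow takes 21 days.

21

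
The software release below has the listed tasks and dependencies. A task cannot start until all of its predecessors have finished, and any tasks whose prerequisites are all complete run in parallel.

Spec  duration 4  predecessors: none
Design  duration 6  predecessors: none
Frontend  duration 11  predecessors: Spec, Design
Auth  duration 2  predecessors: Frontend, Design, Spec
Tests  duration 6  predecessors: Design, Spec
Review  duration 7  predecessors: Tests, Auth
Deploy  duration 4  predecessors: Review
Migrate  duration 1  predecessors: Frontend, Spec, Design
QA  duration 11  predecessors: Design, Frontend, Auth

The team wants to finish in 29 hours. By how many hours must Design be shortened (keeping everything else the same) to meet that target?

1

Current finish: 30 hours; target: 29.
Design is on every critical path, so each hour cut from Design cuts the finish by one (this holds down to a finish of 28).
Need 30 − 29 = 1 hour off Design → Design becomes 5 hours, finish becomes 29.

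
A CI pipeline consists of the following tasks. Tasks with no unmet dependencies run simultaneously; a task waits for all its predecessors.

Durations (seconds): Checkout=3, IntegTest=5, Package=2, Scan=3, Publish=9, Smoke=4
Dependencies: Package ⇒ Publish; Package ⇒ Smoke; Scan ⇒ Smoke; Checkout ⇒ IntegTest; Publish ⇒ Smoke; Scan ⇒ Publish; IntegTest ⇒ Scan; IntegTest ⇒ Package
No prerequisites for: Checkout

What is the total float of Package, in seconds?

Critical path: Checkout→IntegTest→Scan→Publish→Smoke = 3+5+3+9+4 = 24, so the finish is 24 seconds.
Longest path through Package: 23 seconds (earliest finish 10, latest finish 11).
Slack of Package = 9 − 8 = 1 second.

1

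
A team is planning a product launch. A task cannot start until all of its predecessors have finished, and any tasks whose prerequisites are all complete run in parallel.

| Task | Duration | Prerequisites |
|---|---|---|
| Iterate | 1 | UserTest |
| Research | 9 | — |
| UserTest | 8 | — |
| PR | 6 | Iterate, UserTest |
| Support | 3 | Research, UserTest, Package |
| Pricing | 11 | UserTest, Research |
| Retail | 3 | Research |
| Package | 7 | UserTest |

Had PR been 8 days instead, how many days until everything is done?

Critical path before the change: Research→Pricing = 9+11 = 20 giving 20 days.
PR has 5 days of float (longest path through it is 15).
That remains the longest chain; total 20 days.

20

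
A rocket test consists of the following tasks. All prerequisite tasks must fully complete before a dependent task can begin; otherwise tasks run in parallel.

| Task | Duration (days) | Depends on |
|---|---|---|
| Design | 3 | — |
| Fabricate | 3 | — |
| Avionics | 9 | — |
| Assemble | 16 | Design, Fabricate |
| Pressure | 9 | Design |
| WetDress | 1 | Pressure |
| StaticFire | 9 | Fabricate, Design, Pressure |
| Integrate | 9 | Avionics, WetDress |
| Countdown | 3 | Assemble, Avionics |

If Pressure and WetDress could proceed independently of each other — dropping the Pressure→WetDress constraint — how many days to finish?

Original critical path: Design→Assemble→Countdown = 3+16+3 = 22 ⇒ 22 days.
Without Pressure→WetDress, WetDress's earliest start moves from 12 to 0.
The longest chain is now Design→Assemble→Countdown = 3+16+3 = 22, so the schedule takes 22 days.

22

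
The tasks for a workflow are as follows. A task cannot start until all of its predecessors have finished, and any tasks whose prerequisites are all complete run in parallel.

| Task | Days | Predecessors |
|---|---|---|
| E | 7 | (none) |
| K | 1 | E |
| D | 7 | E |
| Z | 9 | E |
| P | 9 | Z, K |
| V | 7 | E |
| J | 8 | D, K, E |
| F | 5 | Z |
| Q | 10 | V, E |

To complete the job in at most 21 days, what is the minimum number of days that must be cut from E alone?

Current finish: 25 days; target: 21.
E is on every critical path, so each day cut from E cuts the finish by one (this holds down to a finish of 19).
Need 25 − 21 = 4 days off E → E becomes 3 days, finish becomes 21.

4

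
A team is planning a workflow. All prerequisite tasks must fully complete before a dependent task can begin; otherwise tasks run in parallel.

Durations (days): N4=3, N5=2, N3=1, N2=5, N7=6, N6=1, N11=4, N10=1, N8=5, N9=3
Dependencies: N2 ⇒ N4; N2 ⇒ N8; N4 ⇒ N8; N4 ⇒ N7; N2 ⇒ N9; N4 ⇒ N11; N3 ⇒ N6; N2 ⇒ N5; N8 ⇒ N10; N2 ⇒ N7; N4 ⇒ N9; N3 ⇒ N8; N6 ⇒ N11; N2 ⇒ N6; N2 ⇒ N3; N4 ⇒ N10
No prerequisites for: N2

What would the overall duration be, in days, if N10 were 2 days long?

15

Baseline: N2→N4→N8→N10 = 5+3+5+1 = 14 → 14 days.
N10 is on the critical path; changing it to 2 makes that path 15 days.
That remains the longest chain; total 15 days.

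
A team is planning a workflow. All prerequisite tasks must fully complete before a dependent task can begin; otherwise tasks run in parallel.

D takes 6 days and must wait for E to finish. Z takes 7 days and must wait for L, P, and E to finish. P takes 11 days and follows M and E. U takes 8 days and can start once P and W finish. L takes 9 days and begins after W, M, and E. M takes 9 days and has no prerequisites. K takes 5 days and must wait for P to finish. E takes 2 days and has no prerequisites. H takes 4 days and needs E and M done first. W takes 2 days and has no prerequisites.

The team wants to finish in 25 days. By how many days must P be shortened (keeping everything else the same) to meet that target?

3

Current finish: 28 days; target: 25.
P is on every critical path, so each day cut from P cuts the finish by one (this holds down to a finish of 25).
Need 28 − 25 = 3 days off P → P becomes 8 days, finish becomes 25.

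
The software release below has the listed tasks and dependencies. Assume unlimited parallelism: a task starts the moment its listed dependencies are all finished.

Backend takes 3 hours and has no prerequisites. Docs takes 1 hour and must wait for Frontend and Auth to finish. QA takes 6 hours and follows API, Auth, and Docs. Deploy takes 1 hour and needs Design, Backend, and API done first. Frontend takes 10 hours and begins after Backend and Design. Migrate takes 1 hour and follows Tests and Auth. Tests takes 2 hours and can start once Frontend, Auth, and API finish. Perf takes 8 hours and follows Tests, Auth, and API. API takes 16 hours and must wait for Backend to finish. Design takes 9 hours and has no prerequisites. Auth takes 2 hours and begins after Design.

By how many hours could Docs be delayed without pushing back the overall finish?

3

The longest chain is Design→Frontend→Tests→Perf = 9+10+2+8 = 29; overall finish 29 hours.
The longest chain containing Docs totals 26 hours.
So Docs can slip 23 − 20 = 3 hours.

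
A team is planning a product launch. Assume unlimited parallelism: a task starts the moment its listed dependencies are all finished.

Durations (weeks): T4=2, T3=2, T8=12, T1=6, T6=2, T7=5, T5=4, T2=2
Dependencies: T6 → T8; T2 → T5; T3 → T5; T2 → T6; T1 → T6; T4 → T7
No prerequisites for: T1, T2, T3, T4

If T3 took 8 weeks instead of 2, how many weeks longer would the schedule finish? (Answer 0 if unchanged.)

As given, the longest chain is T1→T6→T8 = 6+2+12 = 20, so the finish is 20 weeks.
T3 has 14 weeks of float (longest path through it is 6).
That remains the longest chain; total 20 weeks.
Change in finish: 20 − 20 = +0 weeks.

0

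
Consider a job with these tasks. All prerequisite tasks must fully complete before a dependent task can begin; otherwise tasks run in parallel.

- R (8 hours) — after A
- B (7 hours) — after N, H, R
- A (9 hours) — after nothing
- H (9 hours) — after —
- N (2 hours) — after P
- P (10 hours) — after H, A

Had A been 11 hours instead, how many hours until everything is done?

The binding path is A→P→N→B = 9+10+2+7 = 28; finish at 28 hours.
Since A is critical, the +2 change carries straight to that chain (now 30 hours).
The critical path is still A→P→N→B; finish is now 30 hours.

30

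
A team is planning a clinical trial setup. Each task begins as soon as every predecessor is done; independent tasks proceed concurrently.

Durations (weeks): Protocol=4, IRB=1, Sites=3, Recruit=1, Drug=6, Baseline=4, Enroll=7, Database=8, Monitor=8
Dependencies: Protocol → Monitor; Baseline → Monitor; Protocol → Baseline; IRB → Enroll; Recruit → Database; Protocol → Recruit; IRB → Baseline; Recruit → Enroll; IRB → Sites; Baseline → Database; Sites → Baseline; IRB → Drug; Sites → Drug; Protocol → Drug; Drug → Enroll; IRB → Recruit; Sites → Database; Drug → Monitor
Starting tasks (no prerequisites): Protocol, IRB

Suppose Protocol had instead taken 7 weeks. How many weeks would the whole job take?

21

Critical path before the change: Protocol→Drug→Monitor = 4+6+8 = 18 giving 18 weeks.
Protocol lies on that path, so at 7 weeks the path becomes 21 weeks.
The critical path is still Protocol→Drug→Monitor; finish is now 21 weeks.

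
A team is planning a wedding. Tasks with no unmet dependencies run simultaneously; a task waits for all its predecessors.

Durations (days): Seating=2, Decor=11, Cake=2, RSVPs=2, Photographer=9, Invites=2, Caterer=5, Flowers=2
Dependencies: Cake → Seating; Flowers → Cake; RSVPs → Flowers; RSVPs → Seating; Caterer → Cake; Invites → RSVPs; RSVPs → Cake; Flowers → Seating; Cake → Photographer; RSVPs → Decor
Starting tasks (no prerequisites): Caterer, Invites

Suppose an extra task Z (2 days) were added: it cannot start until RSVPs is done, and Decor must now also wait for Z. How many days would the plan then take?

Originally the plan takes 17 days.
With Z inserted, Decor now waits for max(RSVPs, Z).
New critical path: Invites→RSVPs→Z→Decor = 2+2+2+11 = 17 ⇒ 17 days.

17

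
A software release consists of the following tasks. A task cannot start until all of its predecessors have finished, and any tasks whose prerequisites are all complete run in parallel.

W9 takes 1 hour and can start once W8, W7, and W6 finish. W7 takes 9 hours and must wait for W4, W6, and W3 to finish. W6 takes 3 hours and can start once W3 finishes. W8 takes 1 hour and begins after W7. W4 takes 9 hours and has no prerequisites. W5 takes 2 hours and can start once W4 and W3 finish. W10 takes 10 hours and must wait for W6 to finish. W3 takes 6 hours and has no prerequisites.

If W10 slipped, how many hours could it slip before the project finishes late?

1

W3→W6→W7→W8→W9 = 6+3+9+1+1 = 20 sets the makespan at 20 hours.
The longest chain containing W10 totals 19 hours.
Slack of W10 = 10 − 9 = 1 hour.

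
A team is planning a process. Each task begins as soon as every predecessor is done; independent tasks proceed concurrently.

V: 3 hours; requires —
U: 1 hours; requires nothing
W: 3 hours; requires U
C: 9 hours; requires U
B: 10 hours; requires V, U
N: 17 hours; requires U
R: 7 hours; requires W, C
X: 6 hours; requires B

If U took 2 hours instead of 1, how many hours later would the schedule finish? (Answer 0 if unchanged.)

As given, the longest chain is V→B→X = 3+10+6 = 19, so the finish is 19 hours.
U has 1 hour of float (longest path through it is 18).
The critical path is still V→B→X; finish is now 19 hours.
Change in finish: 19 − 19 = +0 hours.

0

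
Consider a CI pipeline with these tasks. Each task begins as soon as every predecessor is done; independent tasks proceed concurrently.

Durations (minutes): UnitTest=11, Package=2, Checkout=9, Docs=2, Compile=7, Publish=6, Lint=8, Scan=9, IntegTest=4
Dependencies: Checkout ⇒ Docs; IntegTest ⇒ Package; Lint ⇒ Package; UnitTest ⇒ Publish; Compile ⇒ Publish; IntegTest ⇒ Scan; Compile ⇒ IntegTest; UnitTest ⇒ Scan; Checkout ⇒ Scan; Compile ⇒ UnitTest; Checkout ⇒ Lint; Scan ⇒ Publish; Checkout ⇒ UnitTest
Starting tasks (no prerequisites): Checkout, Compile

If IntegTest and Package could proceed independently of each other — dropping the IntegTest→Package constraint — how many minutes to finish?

Before: longest chain Checkout→UnitTest→Scan→Publish = 9+11+9+6 = 35, finish 35.
Dropping IntegTest→Package doesn't change Package's earliest start (17); another predecessor still binds.
New critical path: Checkout→UnitTest→Scan→Publish = 9+11+9+6 = 35 ⇒ 35 minutes.

35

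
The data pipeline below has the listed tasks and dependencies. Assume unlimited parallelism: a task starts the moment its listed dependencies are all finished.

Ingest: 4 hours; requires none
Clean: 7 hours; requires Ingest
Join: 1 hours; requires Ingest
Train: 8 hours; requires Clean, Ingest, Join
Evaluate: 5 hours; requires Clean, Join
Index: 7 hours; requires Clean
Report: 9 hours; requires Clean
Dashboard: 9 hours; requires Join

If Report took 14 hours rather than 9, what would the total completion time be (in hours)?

25

Actual critical path: Ingest→Clean→Report = 4+7+9 = 20 ⇒ 20 hours.
Report lies on that path, so at 14 hours the path becomes 25 hours.
That remains the longest chain; total 25 hours.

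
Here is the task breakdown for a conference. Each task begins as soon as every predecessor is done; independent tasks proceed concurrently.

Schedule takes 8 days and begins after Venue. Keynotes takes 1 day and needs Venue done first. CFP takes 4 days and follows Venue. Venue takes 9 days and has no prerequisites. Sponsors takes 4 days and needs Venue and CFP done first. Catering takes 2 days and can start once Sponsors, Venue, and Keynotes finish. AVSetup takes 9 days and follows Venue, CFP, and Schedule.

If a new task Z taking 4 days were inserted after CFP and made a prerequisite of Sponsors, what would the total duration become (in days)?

Originally the conference takes 26 days.
With Z inserted, Sponsors now waits for max(Venue, CFP, Z).
New critical path: Venue→Schedule→AVSetup = 9+8+9 = 26 ⇒ 26 days.

26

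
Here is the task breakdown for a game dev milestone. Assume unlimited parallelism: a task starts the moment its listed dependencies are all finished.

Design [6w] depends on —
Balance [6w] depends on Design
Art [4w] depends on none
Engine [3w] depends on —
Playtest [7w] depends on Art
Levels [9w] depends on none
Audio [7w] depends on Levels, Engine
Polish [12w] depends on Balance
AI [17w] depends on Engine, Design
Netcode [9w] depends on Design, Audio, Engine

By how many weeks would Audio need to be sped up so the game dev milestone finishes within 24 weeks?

1

Current finish: 25 weeks; target: 24.
Audio is on every critical path, so each week cut from Audio cuts the finish by one (this holds down to a finish of 24).
Need 25 − 24 = 1 week off Audio → Audio becomes 6 weeks, finish becomes 24.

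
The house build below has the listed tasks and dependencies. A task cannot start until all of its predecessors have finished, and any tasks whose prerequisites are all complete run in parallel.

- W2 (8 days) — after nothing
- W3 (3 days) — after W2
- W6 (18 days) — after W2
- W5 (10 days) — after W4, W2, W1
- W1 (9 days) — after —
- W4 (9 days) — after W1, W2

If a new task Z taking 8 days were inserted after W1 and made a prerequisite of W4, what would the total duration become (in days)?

Originally the schedule takes 28 days.
With Z inserted, W4 now waits for max(W1, W2, Z).
New critical path: W1→Z→W4→W5 = 9+8+9+10 = 36 ⇒ 36 days.

36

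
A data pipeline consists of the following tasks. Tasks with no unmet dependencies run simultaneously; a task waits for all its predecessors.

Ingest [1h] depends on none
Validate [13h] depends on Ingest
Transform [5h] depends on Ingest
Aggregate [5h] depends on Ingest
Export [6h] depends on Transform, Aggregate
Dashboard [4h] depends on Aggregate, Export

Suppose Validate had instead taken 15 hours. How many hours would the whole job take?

16

Baseline: Ingest→Transform→Export→Dashboard = 1+5+6+4 = 16 → 16 hours.
Validate is off the critical path — its longest chain is 14 hours, giving 2 of slack.
Now Ingest→Validate = 1+15 = 16 is longest, so the finish becomes 16 hours.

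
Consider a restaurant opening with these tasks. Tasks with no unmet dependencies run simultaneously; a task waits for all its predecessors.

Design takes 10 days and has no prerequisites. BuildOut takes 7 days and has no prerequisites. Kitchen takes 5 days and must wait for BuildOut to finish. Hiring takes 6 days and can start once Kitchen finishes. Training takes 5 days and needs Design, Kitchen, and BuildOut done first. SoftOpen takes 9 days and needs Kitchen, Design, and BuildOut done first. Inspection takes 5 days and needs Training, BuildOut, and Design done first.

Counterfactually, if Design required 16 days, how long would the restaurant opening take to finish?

26

Critical path before the change: BuildOut→Kitchen→Training→Inspection = 7+5+5+5 = 22 giving 22 days.
Design is off the critical path — its longest chain is 20 days, giving 2 of slack.
New critical path: Design→Training→Inspection = 16+5+5 = 26 ⇒ 26 days.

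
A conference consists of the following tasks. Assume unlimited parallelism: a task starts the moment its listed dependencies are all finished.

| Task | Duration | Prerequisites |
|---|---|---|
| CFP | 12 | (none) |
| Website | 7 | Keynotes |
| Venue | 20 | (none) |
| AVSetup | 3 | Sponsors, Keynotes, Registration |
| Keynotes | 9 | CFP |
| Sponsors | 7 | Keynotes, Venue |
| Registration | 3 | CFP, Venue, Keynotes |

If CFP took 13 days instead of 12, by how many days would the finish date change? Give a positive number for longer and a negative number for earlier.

Baseline: CFP→Keynotes→Sponsors→AVSetup = 12+9+7+3 = 31 → 31 days.
CFP lies on that path, so at 13 days the path becomes 32 days.
The critical path is still CFP→Keynotes→Sponsors→AVSetup; finish is now 32 days.
Change in finish: 32 − 31 = +1 days.

1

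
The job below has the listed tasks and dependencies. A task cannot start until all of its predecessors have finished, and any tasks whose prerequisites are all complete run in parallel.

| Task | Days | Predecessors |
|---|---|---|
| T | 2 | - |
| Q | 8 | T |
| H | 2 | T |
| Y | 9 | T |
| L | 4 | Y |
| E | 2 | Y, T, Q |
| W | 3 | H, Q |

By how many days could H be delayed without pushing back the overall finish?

Critical path: T→Y→L = 2+9+4 = 15, so the finish is 15 days.
The longest chain containing H totals 7 days.
Float = 15 − 7 = 8.

8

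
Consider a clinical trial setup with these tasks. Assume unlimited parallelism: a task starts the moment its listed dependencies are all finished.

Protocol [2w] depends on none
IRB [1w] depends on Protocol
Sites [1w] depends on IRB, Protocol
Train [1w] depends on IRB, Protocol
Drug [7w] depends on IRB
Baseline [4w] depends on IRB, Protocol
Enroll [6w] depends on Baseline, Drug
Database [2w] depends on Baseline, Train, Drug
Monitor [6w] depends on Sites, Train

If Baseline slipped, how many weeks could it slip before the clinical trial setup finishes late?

The longest chain is Protocol→IRB→Drug→Enroll = 2+1+7+6 = 16; overall finish 16 weeks.
Longest path through Baseline: 13 weeks (earliest finish 7, latest finish 10).
So Baseline can slip 10 − 7 = 3 weeks.

3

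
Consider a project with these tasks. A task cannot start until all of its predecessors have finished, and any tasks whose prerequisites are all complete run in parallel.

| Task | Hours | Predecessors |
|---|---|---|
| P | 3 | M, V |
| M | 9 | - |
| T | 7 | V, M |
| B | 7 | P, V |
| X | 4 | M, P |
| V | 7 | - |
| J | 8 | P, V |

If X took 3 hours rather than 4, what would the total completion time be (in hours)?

Critical path before the change: M→P→J = 9+3+8 = 20 giving 20 hours.
The longest path through X is only 16 hours, so X has float 4.
No other chain overtakes it, so the finish is 20 hours.

20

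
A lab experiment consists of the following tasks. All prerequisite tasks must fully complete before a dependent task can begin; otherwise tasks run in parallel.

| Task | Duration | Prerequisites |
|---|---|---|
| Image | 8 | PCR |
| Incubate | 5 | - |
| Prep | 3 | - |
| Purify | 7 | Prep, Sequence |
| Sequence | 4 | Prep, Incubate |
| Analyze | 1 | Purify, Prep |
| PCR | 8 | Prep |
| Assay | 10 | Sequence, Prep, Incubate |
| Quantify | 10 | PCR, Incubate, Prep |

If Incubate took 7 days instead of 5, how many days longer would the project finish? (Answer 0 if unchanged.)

0

The binding path is Prep→PCR→Quantify = 3+8+10 = 21; finish at 21 days.
Incubate has 2 days of float (longest path through it is 19).
The critical path is still Prep→PCR→Quantify; finish is now 21 days.
Change in finish: 21 − 21 = +0 days.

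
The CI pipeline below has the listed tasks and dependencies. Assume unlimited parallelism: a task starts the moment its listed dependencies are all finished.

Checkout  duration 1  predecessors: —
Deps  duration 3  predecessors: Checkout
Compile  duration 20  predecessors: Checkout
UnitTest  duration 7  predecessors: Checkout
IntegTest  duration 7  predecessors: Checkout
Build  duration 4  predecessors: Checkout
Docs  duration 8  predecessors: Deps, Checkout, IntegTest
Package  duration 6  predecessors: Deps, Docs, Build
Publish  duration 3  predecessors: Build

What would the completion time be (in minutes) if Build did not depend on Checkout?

With the dependency in place, Checkout→IntegTest→Docs→Package = 1+7+8+6 = 22 sets the finish at 22 minutes.
Without Checkout→Build, Build's earliest start moves from 1 to 0.
The longest chain is now Checkout→IntegTest→Docs→Package = 1+7+8+6 = 22, so the project takes 22 minutes.

22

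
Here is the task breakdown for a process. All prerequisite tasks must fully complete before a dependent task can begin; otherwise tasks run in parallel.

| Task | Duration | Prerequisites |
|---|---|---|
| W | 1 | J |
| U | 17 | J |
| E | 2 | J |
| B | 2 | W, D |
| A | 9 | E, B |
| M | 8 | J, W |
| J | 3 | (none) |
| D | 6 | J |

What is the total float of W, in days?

The longest chain is J→U = 3+17 = 20; overall finish 20 days.
Longest path through W: 15 days (earliest finish 4, latest finish 9).
Slack of W = 8 − 3 = 5 days.

5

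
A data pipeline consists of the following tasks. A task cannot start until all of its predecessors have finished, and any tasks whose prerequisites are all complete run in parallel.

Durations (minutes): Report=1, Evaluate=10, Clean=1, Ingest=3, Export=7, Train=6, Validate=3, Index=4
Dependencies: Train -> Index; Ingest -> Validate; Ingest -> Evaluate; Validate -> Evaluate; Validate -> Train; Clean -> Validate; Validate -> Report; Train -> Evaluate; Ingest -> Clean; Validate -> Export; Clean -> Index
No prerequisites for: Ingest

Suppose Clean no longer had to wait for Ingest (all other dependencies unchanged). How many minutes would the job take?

Original critical path: Ingest→Clean→Validate→Train→Evaluate = 3+1+3+6+10 = 23 ⇒ 23 minutes.
Without Ingest→Clean, Clean's earliest start moves from 3 to 0.
New critical path: Ingest→Validate→Train→Evaluate = 3+3+6+10 = 22 ⇒ 22 minutes.

22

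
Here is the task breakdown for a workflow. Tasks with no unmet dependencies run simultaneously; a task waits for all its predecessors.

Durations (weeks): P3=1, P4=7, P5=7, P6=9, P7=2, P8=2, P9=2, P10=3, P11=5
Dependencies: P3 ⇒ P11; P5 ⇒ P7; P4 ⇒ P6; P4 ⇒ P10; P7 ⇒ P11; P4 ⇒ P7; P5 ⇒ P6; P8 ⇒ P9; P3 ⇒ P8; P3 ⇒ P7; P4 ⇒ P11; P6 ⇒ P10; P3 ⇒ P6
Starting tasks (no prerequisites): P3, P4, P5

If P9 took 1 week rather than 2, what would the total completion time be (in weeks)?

19

The binding path is P4→P6→P10 = 7+9+3 = 19; finish at 19 weeks.
The longest path through P9 is only 5 weeks, so P9 has float 14.
No other chain overtakes it, so the finish is 19 weeks.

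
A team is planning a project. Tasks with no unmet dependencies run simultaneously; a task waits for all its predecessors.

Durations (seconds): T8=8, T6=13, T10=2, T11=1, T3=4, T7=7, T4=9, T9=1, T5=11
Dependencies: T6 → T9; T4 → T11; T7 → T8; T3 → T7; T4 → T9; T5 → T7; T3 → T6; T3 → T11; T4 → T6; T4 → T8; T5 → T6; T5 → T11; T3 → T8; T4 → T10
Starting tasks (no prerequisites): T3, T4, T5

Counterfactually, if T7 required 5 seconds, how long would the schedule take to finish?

Baseline: T5→T7→T8 = 11+7+8 = 26 → 26 seconds.
Since T7 is critical, the -2 change carries straight to that chain (now 24 seconds).
New critical path: T5→T6→T9 = 11+13+1 = 25 ⇒ 25 seconds.

25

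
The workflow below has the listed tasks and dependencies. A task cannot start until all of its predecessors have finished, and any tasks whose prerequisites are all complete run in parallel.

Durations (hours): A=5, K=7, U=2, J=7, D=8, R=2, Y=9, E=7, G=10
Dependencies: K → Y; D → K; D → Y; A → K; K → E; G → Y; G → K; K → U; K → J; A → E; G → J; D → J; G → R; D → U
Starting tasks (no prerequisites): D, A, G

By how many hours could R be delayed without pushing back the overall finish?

Critical path: G→K→Y = 10+7+9 = 26, so the finish is 26 hours.
Longest path through R: 12 hours (earliest finish 12, latest finish 26).
So R can slip 26 − 12 = 14 hours.

14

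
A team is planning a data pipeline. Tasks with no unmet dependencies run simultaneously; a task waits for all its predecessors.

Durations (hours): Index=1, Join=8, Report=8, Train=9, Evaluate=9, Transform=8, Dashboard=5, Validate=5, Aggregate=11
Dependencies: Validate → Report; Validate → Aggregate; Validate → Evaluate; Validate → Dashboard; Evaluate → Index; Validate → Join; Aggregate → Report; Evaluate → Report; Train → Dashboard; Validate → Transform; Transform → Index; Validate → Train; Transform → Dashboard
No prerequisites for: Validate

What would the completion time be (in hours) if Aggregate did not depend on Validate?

22

Original critical path: Validate→Aggregate→Report = 5+11+8 = 24 ⇒ 24 hours.
Without Validate→Aggregate, Aggregate's earliest start moves from 5 to 0.
New critical path: Validate→Evaluate→Report = 5+9+8 = 22 ⇒ 22 hours.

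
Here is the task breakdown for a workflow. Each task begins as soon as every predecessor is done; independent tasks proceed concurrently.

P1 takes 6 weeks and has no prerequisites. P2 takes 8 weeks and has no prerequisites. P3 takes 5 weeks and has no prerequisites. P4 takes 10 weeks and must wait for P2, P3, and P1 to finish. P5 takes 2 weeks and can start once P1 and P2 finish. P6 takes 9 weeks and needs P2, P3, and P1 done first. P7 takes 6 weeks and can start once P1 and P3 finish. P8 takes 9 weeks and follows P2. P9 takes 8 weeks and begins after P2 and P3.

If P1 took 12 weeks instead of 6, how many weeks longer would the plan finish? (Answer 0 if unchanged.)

As given, the longest chain is P2→P4 = 8+10 = 18, so the finish is 18 weeks.
P1 has 2 weeks of float (longest path through it is 16).
Now P1→P4 = 12+10 = 22 is longest, so the finish becomes 22 weeks.
Change in finish: 22 − 18 = +4 weeks.

4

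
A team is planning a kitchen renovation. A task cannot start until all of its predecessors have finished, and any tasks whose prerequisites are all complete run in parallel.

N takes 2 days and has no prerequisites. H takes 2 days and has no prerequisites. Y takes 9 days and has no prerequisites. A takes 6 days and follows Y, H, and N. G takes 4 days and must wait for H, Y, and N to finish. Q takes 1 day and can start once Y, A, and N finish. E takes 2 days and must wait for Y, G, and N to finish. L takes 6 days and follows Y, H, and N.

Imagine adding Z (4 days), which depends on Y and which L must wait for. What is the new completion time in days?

19

Originally the plan takes 16 days.
With Z inserted, L now waits for max(Y, H, N, Z).
New critical path: Y→Z→L = 9+4+6 = 19 ⇒ 19 days.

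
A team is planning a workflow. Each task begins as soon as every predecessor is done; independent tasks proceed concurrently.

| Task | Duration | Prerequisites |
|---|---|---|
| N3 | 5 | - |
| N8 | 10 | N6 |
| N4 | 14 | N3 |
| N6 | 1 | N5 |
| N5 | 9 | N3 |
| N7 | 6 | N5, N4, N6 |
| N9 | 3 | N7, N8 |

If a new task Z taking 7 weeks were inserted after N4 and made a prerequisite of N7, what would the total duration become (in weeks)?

Originally the project takes 28 weeks.
With Z inserted, N7 now waits for max(N5, N4, N6, Z).
New critical path: N3→N4→Z→N7→N9 = 5+14+7+6+3 = 35 ⇒ 35 weeks.

35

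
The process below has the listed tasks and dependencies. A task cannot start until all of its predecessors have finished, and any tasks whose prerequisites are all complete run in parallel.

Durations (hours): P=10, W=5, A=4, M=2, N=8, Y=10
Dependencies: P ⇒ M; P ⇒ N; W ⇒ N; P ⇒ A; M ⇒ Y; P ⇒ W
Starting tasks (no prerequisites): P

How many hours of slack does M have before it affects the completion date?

1

Critical path: P→W→N = 10+5+8 = 23, so the finish is 23 hours.
The longest chain containing M totals 22 hours.
So M can slip 13 − 12 = 1 hour.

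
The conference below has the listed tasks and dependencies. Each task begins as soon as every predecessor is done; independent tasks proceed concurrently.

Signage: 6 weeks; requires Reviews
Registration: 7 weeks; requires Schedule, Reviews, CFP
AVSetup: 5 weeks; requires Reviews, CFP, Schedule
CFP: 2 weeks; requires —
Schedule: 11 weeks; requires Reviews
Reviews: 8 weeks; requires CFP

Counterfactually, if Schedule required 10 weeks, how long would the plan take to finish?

Baseline: CFP→Reviews→Schedule→Registration = 2+8+11+7 = 28 → 28 weeks.
Since Schedule is critical, the -1 change carries straight to that chain (now 27 weeks).
The critical path is still CFP→Reviews→Schedule→Registration; finish is now 27 weeks.

27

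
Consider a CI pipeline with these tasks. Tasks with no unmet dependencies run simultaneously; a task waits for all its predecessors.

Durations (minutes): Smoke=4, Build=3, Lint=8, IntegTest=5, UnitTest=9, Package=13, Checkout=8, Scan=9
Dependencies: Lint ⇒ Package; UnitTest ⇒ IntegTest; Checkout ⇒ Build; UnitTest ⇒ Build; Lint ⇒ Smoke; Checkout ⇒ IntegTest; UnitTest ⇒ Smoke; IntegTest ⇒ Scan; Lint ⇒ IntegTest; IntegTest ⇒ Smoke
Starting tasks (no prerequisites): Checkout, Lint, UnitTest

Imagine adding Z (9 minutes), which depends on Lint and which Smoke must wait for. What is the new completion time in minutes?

23

Originally the job takes 23 minutes.
With Z inserted, Smoke now waits for max(Lint, UnitTest, IntegTest, Z).
New critical path: UnitTest→IntegTest→Scan = 9+5+9 = 23 ⇒ 23 minutes.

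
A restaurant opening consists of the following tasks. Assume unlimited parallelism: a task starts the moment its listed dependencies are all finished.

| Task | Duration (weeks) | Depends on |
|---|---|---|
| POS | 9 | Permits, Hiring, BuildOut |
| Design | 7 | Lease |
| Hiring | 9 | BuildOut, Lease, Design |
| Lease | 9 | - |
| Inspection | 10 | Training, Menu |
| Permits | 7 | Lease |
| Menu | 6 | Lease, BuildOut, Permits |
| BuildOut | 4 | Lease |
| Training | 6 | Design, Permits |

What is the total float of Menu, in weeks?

2

Lease→Design→Hiring→POS = 9+7+9+9 = 34 sets the makespan at 34 weeks.
Menu finishes as early as 22 and must finish by 24.
Slack of Menu = 18 − 16 = 2 weeks.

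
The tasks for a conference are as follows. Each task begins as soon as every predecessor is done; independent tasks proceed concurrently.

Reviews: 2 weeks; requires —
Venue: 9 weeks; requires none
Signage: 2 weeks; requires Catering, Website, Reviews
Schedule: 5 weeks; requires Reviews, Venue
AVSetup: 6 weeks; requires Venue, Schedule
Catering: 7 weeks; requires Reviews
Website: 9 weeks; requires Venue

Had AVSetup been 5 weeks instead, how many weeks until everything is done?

20

As given, the longest chain is Venue→Schedule→AVSetup = 9+5+6 = 20, so the finish is 20 weeks.
AVSetup is on the critical path; changing it to 5 makes that path 19 weeks.
New critical path: Venue→Website→Signage = 9+9+2 = 20 ⇒ 20 weeks.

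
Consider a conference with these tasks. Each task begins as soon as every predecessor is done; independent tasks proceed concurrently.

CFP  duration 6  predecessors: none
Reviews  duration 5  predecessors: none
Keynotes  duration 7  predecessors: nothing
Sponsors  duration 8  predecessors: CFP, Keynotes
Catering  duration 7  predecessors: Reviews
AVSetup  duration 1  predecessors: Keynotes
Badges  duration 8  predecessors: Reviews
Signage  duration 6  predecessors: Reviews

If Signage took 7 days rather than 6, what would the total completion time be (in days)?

15

The binding path is Keynotes→Sponsors = 7+8 = 15; finish at 15 days.
The longest path through Signage is only 11 days, so Signage has float 4.
That remains the longest chain; total 15 days.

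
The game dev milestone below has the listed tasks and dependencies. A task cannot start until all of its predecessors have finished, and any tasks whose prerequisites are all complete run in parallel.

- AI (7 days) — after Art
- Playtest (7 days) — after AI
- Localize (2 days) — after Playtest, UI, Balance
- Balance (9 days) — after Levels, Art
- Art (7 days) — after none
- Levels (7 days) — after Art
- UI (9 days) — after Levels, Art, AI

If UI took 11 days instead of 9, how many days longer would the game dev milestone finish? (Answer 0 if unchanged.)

Baseline: Art→Levels→UI→Localize = 7+7+9+2 = 25 → 25 days.
UI lies on that path, so at 11 days the path becomes 27 days.
No other chain overtakes it, so the finish is 27 days.
Change in finish: 27 − 25 = +2 days.

2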